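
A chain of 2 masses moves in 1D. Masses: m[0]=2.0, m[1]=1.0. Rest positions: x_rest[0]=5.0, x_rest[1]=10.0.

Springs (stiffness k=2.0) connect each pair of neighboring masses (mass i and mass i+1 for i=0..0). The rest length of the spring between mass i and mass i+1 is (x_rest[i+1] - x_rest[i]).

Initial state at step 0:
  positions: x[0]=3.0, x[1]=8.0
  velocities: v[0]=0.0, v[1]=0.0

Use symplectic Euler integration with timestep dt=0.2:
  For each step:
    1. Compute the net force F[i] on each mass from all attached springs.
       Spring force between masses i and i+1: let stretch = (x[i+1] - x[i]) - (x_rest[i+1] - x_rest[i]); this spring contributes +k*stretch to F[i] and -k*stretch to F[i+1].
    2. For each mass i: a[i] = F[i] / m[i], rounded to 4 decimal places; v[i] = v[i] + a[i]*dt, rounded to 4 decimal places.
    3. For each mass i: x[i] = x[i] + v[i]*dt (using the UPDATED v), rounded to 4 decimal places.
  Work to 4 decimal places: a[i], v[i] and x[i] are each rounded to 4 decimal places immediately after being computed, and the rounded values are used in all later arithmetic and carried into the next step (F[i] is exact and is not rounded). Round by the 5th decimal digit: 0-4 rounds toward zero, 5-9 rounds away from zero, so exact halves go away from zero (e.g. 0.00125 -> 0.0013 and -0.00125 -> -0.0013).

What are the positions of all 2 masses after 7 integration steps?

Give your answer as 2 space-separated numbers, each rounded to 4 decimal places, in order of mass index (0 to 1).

Step 0: x=[3.0000 8.0000] v=[0.0000 0.0000]
Step 1: x=[3.0000 8.0000] v=[0.0000 0.0000]
Step 2: x=[3.0000 8.0000] v=[0.0000 0.0000]
Step 3: x=[3.0000 8.0000] v=[0.0000 0.0000]
Step 4: x=[3.0000 8.0000] v=[0.0000 0.0000]
Step 5: x=[3.0000 8.0000] v=[0.0000 0.0000]
Step 6: x=[3.0000 8.0000] v=[0.0000 0.0000]
Step 7: x=[3.0000 8.0000] v=[0.0000 0.0000]

Answer: 3.0000 8.0000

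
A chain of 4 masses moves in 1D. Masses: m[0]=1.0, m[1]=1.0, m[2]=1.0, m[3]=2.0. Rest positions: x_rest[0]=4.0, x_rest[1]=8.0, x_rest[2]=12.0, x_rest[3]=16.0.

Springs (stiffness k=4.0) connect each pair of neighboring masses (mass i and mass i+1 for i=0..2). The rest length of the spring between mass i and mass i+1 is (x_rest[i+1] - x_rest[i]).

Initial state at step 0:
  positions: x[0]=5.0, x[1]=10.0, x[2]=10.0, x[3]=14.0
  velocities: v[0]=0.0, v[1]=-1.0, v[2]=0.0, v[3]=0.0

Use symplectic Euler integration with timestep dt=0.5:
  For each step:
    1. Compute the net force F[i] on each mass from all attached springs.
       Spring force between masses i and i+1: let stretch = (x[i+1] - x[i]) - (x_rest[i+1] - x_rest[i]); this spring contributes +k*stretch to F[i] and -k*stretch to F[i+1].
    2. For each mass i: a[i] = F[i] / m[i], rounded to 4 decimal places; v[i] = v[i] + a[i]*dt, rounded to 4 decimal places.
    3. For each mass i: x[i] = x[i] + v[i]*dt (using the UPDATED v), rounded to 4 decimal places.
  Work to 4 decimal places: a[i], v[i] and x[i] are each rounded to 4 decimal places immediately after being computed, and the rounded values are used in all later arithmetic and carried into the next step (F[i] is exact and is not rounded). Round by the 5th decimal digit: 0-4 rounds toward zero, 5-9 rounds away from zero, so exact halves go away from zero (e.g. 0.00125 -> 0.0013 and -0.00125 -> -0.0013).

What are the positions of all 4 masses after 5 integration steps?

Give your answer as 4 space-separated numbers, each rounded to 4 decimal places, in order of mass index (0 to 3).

Step 0: x=[5.0000 10.0000 10.0000 14.0000] v=[0.0000 -1.0000 0.0000 0.0000]
Step 1: x=[6.0000 4.5000 14.0000 14.0000] v=[2.0000 -11.0000 8.0000 0.0000]
Step 2: x=[1.5000 10.0000 8.5000 16.0000] v=[-9.0000 11.0000 -11.0000 4.0000]
Step 3: x=[1.5000 5.5000 12.0000 16.2500] v=[0.0000 -9.0000 7.0000 0.5000]
Step 4: x=[1.5000 3.5000 13.2500 16.3750] v=[0.0000 -4.0000 2.5000 0.2500]
Step 5: x=[-0.5000 9.2500 7.8750 16.9375] v=[-4.0000 11.5000 -10.7500 1.1250]

Answer: -0.5000 9.2500 7.8750 16.9375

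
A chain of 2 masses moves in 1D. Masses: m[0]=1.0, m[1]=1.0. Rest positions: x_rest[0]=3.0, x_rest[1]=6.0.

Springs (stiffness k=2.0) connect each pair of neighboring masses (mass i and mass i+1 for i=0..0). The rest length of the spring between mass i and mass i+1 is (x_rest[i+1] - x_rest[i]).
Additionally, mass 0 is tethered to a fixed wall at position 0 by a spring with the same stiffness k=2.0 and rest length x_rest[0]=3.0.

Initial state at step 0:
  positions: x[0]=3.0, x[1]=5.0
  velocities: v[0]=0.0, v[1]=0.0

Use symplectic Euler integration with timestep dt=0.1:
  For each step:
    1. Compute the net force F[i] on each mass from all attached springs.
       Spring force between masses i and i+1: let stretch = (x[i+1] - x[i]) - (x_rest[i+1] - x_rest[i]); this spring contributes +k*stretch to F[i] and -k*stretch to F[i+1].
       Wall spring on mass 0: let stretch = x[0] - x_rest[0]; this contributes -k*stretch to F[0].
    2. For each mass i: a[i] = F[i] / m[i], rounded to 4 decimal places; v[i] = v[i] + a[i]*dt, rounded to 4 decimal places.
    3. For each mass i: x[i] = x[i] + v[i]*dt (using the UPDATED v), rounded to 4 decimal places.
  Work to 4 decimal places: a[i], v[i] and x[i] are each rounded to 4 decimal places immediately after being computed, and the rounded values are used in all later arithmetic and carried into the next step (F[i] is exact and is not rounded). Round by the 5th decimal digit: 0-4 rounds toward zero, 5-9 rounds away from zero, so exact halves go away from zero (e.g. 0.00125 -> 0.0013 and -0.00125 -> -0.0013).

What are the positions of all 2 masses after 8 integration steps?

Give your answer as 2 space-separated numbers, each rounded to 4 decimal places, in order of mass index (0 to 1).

Answer: 2.5040 5.5694

Derivation:
Step 0: x=[3.0000 5.0000] v=[0.0000 0.0000]
Step 1: x=[2.9800 5.0200] v=[-0.2000 0.2000]
Step 2: x=[2.9412 5.0592] v=[-0.3880 0.3920]
Step 3: x=[2.8859 5.1160] v=[-0.5526 0.5684]
Step 4: x=[2.8175 5.1882] v=[-0.6838 0.7224]
Step 5: x=[2.7402 5.2730] v=[-0.7732 0.8483]
Step 6: x=[2.6587 5.3672] v=[-0.8147 0.9417]
Step 7: x=[2.5782 5.4672] v=[-0.8047 1.0000]
Step 8: x=[2.5040 5.5694] v=[-0.7425 1.0222]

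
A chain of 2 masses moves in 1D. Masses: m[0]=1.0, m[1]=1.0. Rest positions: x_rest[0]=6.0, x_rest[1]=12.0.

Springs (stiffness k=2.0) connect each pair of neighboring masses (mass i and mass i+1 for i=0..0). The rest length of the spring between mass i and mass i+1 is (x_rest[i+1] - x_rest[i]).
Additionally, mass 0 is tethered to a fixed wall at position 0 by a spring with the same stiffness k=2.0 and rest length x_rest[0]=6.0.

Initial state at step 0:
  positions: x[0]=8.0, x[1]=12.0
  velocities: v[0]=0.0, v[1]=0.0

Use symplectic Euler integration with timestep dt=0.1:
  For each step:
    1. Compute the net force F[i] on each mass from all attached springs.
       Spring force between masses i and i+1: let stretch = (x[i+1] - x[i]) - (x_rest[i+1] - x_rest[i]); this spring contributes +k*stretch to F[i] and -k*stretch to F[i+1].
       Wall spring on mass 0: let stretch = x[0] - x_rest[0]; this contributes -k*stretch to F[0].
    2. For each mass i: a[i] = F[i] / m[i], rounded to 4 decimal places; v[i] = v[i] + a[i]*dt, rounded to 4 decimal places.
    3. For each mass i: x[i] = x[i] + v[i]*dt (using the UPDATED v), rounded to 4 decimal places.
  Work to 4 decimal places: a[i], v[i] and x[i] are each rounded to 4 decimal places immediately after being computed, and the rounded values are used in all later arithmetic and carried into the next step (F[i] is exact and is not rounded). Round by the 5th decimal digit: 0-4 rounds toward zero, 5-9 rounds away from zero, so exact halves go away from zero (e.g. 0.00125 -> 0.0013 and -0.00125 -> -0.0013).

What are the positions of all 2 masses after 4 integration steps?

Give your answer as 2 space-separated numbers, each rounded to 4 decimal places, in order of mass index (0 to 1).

Step 0: x=[8.0000 12.0000] v=[0.0000 0.0000]
Step 1: x=[7.9200 12.0400] v=[-0.8000 0.4000]
Step 2: x=[7.7640 12.1176] v=[-1.5600 0.7760]
Step 3: x=[7.5398 12.2281] v=[-2.2421 1.1053]
Step 4: x=[7.2586 12.3649] v=[-2.8124 1.3676]

Answer: 7.2586 12.3649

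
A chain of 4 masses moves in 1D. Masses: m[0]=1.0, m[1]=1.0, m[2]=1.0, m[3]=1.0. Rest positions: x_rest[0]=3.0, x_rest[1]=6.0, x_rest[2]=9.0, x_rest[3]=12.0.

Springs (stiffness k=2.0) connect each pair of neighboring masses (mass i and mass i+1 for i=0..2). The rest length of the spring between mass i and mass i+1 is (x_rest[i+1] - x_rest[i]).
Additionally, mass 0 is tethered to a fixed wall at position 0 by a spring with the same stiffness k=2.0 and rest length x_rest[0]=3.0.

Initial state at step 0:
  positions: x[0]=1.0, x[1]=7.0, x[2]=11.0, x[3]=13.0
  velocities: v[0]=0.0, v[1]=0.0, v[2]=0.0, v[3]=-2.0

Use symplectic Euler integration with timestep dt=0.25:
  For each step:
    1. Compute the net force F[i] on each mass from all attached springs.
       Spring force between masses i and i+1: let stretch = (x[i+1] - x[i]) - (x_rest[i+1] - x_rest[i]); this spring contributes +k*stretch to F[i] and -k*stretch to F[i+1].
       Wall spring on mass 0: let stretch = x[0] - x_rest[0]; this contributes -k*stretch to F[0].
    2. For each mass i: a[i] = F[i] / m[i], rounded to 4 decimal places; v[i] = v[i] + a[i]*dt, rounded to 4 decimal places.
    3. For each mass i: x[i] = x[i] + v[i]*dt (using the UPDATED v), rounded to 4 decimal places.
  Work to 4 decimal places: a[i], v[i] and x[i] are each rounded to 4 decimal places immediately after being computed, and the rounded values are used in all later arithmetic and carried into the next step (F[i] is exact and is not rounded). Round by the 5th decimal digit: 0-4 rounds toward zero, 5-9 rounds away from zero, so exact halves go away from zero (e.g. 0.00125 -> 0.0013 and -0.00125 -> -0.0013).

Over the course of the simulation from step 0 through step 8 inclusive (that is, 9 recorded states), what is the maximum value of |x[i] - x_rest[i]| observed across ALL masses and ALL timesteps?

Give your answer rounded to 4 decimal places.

Step 0: x=[1.0000 7.0000 11.0000 13.0000] v=[0.0000 0.0000 0.0000 -2.0000]
Step 1: x=[1.6250 6.7500 10.7500 12.6250] v=[2.5000 -1.0000 -1.0000 -1.5000]
Step 2: x=[2.6875 6.3594 10.2344 12.3906] v=[4.2500 -1.5625 -2.0625 -0.9375]
Step 3: x=[3.8731 5.9942 9.5039 12.2617] v=[4.7422 -1.4610 -2.9219 -0.5156]
Step 4: x=[4.8397 5.8025 8.6794 12.1631] v=[3.8662 -0.7667 -3.2979 -0.3945]
Step 5: x=[5.3217 5.8501 7.9308 12.0040] v=[1.9278 0.1904 -2.9945 -0.6364]
Step 6: x=[5.2045 6.0918 7.4312 11.7108] v=[-0.4689 0.9666 -1.9983 -1.1730]
Step 7: x=[4.5476 6.3900 7.2992 11.2576] v=[-2.6275 1.1927 -0.5282 -1.8128]
Step 8: x=[3.5526 6.5715 7.5483 10.6846] v=[-3.9801 0.7261 0.9964 -2.2920]
Max displacement = 2.3217

Answer: 2.3217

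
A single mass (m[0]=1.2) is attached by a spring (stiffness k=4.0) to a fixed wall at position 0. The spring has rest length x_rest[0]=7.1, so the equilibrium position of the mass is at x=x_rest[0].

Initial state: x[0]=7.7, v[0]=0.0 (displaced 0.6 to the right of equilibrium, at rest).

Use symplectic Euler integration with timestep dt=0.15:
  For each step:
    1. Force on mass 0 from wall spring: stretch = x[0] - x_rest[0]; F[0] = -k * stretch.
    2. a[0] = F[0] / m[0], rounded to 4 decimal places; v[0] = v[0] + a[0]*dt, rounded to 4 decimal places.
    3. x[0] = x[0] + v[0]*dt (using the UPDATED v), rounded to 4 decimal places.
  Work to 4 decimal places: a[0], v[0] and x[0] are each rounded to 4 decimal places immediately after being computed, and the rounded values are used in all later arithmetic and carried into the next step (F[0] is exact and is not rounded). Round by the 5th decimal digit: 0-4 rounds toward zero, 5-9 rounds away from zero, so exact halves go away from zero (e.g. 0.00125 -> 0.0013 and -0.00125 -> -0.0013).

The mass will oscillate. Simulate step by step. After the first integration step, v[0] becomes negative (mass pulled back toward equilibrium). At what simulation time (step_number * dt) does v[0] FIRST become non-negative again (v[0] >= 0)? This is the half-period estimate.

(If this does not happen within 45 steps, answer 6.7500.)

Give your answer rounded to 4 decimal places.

Step 0: x=[7.7000] v=[0.0000]
Step 1: x=[7.6550] v=[-0.3000]
Step 2: x=[7.5684] v=[-0.5775]
Step 3: x=[7.4466] v=[-0.8117]
Step 4: x=[7.2989] v=[-0.9850]
Step 5: x=[7.1362] v=[-1.0845]
Step 6: x=[6.9708] v=[-1.1026]
Step 7: x=[6.8151] v=[-1.0380]
Step 8: x=[6.6808] v=[-0.8955]
Step 9: x=[6.5779] v=[-0.6859]
Step 10: x=[6.5142] v=[-0.4249]
Step 11: x=[6.4944] v=[-0.1320]
Step 12: x=[6.5200] v=[0.1708]
First v>=0 after going negative at step 12, time=1.8000

Answer: 1.8000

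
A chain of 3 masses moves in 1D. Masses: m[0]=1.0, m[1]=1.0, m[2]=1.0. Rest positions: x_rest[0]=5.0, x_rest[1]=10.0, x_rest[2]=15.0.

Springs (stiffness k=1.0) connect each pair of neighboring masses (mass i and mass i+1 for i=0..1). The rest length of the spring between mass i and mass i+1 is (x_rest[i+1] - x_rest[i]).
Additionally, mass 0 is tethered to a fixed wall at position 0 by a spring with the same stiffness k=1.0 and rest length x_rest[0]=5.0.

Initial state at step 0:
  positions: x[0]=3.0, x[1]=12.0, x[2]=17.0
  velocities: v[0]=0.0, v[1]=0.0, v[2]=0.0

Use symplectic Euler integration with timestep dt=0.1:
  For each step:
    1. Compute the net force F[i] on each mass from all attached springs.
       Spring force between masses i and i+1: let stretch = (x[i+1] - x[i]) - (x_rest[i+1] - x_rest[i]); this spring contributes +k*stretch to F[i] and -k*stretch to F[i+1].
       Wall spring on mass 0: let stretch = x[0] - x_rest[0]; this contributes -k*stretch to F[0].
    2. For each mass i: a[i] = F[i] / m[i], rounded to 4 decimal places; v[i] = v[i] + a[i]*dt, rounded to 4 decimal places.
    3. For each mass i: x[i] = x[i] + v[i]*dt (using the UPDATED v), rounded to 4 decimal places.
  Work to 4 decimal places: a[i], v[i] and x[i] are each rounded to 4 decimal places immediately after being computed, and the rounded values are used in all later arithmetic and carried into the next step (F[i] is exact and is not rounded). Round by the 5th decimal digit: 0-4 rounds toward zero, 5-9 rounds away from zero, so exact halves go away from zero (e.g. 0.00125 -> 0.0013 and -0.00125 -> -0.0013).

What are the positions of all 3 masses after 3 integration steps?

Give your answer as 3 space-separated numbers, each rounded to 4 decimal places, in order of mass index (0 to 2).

Step 0: x=[3.0000 12.0000 17.0000] v=[0.0000 0.0000 0.0000]
Step 1: x=[3.0600 11.9600 17.0000] v=[0.6000 -0.4000 0.0000]
Step 2: x=[3.1784 11.8814 16.9996] v=[1.1840 -0.7860 -0.0040]
Step 3: x=[3.3521 11.7670 16.9980] v=[1.7365 -1.1445 -0.0158]

Answer: 3.3521 11.7670 16.9980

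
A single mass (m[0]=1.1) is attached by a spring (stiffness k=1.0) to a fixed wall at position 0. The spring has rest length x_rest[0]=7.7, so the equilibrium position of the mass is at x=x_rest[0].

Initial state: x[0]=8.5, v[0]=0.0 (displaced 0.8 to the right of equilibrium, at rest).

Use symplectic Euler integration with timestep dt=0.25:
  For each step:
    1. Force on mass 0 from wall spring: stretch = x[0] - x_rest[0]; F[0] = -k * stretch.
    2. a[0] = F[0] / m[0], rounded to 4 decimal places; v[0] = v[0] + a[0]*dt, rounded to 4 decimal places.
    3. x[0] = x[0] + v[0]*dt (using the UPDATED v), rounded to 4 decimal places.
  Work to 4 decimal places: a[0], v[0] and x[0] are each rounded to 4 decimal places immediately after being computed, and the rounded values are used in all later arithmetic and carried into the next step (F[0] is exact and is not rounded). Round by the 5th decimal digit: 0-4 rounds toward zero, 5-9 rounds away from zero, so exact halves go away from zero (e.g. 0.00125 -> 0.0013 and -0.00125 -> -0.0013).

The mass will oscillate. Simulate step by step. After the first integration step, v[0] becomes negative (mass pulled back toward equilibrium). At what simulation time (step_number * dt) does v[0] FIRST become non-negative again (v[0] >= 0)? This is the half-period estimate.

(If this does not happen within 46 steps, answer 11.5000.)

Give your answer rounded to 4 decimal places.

Answer: 3.5000

Derivation:
Step 0: x=[8.5000] v=[0.0000]
Step 1: x=[8.4546] v=[-0.1818]
Step 2: x=[8.3663] v=[-0.3533]
Step 3: x=[8.2401] v=[-0.5047]
Step 4: x=[8.0832] v=[-0.6275]
Step 5: x=[7.9046] v=[-0.7146]
Step 6: x=[7.7143] v=[-0.7611]
Step 7: x=[7.5232] v=[-0.7644]
Step 8: x=[7.3422] v=[-0.7242]
Step 9: x=[7.1815] v=[-0.6429]
Step 10: x=[7.0502] v=[-0.5251]
Step 11: x=[6.9559] v=[-0.3774]
Step 12: x=[6.9038] v=[-0.2083]
Step 13: x=[6.8970] v=[-0.0274]
Step 14: x=[6.9358] v=[0.1551]
First v>=0 after going negative at step 14, time=3.5000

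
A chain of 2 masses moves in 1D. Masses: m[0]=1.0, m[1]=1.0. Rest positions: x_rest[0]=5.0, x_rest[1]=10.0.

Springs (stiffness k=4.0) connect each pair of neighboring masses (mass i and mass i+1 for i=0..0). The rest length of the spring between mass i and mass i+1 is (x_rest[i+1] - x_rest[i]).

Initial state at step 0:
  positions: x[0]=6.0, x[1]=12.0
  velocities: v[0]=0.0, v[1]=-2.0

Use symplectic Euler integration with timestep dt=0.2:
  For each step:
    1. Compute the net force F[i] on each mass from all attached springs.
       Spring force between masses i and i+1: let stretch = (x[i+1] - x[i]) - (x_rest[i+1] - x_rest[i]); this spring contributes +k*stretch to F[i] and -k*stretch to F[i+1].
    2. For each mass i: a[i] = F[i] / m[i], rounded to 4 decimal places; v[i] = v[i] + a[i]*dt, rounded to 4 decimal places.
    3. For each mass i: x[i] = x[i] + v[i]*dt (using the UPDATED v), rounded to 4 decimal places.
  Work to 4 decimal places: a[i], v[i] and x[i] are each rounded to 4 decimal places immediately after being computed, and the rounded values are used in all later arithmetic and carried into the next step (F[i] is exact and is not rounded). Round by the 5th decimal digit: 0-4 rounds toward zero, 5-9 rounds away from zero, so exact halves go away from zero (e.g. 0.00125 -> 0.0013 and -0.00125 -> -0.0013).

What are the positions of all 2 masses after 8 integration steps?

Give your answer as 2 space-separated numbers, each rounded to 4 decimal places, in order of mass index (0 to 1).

Answer: 4.4499 10.3501

Derivation:
Step 0: x=[6.0000 12.0000] v=[0.0000 -2.0000]
Step 1: x=[6.1600 11.4400] v=[0.8000 -2.8000]
Step 2: x=[6.3648 10.8352] v=[1.0240 -3.0240]
Step 3: x=[6.4849 10.3151] v=[0.6003 -2.6003]
Step 4: x=[6.4178 9.9822] v=[-0.3355 -1.6645]
Step 5: x=[6.1210 9.8790] v=[-1.4840 -0.5160]
Step 6: x=[5.6255 9.9745] v=[-2.4776 0.4776]
Step 7: x=[5.0258 10.1742] v=[-2.9984 0.9984]
Step 8: x=[4.4499 10.3501] v=[-2.8797 0.8797]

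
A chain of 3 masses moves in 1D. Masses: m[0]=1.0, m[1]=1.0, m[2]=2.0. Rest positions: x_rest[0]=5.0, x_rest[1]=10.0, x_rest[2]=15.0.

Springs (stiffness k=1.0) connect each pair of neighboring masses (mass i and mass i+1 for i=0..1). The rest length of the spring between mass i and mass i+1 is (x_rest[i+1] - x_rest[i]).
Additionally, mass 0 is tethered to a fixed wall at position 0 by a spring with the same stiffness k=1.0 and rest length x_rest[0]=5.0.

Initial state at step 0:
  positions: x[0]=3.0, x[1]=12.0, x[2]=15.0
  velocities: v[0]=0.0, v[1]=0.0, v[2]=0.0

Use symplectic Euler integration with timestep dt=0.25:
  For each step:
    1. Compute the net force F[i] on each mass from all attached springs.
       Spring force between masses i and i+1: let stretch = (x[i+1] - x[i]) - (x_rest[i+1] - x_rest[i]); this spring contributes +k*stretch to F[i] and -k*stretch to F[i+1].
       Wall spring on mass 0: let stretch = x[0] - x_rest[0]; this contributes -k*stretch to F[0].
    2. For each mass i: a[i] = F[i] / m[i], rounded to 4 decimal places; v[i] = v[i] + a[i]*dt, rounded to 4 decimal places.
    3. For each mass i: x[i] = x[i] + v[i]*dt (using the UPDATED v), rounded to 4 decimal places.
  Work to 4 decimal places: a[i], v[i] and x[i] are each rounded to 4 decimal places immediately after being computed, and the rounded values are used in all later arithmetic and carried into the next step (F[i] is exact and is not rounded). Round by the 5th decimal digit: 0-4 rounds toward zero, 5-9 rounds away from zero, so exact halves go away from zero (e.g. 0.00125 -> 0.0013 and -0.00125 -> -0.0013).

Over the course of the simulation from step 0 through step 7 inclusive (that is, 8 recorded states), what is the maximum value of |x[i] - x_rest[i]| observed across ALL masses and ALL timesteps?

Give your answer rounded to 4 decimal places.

Answer: 2.0656

Derivation:
Step 0: x=[3.0000 12.0000 15.0000] v=[0.0000 0.0000 0.0000]
Step 1: x=[3.3750 11.6250 15.0625] v=[1.5000 -1.5000 0.2500]
Step 2: x=[4.0547 10.9492 15.1738] v=[2.7188 -2.7031 0.4453]
Step 3: x=[4.9119 10.1066 15.3094] v=[3.4288 -3.3706 0.5422]
Step 4: x=[5.7868 9.2645 15.4386] v=[3.4995 -3.3686 0.5169]
Step 5: x=[6.5174 8.5909 15.5311] v=[2.9222 -2.6945 0.3701]
Step 6: x=[6.9702 8.2215 15.5630] v=[1.8112 -1.4778 0.1276]
Step 7: x=[7.0656 8.2327 15.5217] v=[0.3815 0.0448 -0.1651]
Max displacement = 2.0656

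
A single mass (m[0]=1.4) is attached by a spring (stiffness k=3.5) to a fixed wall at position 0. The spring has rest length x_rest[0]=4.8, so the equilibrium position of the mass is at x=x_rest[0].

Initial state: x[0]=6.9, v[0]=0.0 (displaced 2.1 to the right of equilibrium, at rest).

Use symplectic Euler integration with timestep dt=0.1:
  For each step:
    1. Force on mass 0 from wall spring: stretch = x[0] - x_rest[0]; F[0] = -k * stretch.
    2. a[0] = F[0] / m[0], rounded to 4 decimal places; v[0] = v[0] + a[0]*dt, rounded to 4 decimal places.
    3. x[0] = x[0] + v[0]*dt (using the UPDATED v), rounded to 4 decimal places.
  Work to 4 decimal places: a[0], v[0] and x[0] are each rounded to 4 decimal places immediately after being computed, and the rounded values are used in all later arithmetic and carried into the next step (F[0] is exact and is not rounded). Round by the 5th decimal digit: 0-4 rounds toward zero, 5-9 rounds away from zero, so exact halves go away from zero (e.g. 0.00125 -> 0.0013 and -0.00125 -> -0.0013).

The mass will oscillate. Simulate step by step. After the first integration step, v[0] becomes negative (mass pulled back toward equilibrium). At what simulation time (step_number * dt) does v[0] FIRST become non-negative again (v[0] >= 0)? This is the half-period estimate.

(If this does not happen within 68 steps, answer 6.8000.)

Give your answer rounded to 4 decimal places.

Answer: 2.0000

Derivation:
Step 0: x=[6.9000] v=[0.0000]
Step 1: x=[6.8475] v=[-0.5250]
Step 2: x=[6.7438] v=[-1.0369]
Step 3: x=[6.5915] v=[-1.5229]
Step 4: x=[6.3944] v=[-1.9708]
Step 5: x=[6.1575] v=[-2.3694]
Step 6: x=[5.8866] v=[-2.7088]
Step 7: x=[5.5886] v=[-2.9805]
Step 8: x=[5.2708] v=[-3.1777]
Step 9: x=[4.9413] v=[-3.2954]
Step 10: x=[4.6082] v=[-3.3307]
Step 11: x=[4.2799] v=[-3.2828]
Step 12: x=[3.9646] v=[-3.1528]
Step 13: x=[3.6702] v=[-2.9440]
Step 14: x=[3.4040] v=[-2.6616]
Step 15: x=[3.1727] v=[-2.3126]
Step 16: x=[2.9821] v=[-1.9058]
Step 17: x=[2.8370] v=[-1.4513]
Step 18: x=[2.7409] v=[-0.9606]
Step 19: x=[2.6963] v=[-0.4458]
Step 20: x=[2.7043] v=[0.0801]
First v>=0 after going negative at step 20, time=2.0000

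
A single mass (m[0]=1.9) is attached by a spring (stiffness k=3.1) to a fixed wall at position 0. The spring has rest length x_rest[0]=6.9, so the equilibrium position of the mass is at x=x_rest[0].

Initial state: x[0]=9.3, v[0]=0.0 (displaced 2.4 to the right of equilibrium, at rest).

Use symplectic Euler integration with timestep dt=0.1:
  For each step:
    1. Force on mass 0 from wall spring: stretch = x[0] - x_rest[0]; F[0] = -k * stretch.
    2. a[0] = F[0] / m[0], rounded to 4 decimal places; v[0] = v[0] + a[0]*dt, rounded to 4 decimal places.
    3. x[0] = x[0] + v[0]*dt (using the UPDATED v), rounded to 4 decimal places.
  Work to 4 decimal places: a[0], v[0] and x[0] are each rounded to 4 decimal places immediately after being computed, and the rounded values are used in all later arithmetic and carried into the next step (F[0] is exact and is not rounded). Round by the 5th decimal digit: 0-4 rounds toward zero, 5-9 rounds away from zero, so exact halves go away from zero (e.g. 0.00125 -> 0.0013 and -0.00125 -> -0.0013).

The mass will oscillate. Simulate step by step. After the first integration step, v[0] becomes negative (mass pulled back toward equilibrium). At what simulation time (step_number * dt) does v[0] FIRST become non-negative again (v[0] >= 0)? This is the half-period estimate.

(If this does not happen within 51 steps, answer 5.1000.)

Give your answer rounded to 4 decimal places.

Step 0: x=[9.3000] v=[0.0000]
Step 1: x=[9.2608] v=[-0.3916]
Step 2: x=[9.1831] v=[-0.7768]
Step 3: x=[9.0682] v=[-1.1493]
Step 4: x=[8.9179] v=[-1.5031]
Step 5: x=[8.7347] v=[-1.8323]
Step 6: x=[8.5215] v=[-2.1317]
Step 7: x=[8.2819] v=[-2.3963]
Step 8: x=[8.0197] v=[-2.6218]
Step 9: x=[7.7393] v=[-2.8045]
Step 10: x=[7.4452] v=[-2.9414]
Step 11: x=[7.1422] v=[-3.0304]
Step 12: x=[6.8352] v=[-3.0699]
Step 13: x=[6.5293] v=[-3.0593]
Step 14: x=[6.2294] v=[-2.9988]
Step 15: x=[5.9405] v=[-2.8894]
Step 16: x=[5.6672] v=[-2.7329]
Step 17: x=[5.4140] v=[-2.5318]
Step 18: x=[5.1851] v=[-2.2894]
Step 19: x=[4.9841] v=[-2.0096]
Step 20: x=[4.8144] v=[-1.6970]
Step 21: x=[4.6787] v=[-1.3567]
Step 22: x=[4.5793] v=[-0.9943]
Step 23: x=[4.5177] v=[-0.6157]
Step 24: x=[4.4950] v=[-0.2270]
Step 25: x=[4.5115] v=[0.1654]
First v>=0 after going negative at step 25, time=2.5000

Answer: 2.5000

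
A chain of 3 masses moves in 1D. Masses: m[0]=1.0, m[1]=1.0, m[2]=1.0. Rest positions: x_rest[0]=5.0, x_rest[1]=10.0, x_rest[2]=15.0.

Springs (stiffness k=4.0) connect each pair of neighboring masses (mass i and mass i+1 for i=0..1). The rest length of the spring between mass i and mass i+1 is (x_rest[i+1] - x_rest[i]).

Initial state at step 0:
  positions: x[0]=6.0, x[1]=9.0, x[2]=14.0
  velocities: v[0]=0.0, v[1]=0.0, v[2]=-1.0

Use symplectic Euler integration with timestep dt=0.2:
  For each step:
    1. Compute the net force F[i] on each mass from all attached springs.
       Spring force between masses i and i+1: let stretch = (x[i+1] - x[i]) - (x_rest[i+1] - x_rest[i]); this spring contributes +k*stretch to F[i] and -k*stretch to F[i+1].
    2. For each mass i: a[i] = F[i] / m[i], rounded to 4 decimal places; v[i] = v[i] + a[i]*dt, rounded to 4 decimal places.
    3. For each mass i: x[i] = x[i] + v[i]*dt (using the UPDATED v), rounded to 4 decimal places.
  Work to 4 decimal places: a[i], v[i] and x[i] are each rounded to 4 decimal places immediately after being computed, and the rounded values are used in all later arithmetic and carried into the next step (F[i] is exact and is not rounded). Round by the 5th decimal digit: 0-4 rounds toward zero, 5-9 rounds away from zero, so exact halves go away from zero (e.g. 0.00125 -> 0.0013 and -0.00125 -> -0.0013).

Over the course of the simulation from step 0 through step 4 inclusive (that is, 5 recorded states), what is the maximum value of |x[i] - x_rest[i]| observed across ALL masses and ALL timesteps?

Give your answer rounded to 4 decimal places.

Step 0: x=[6.0000 9.0000 14.0000] v=[0.0000 0.0000 -1.0000]
Step 1: x=[5.6800 9.3200 13.8000] v=[-1.6000 1.6000 -1.0000]
Step 2: x=[5.1424 9.7744 13.6832] v=[-2.6880 2.2720 -0.5840]
Step 3: x=[4.5459 10.1131 13.7410] v=[-2.9824 1.6934 0.2890]
Step 4: x=[4.0402 10.1415 14.0183] v=[-2.5286 0.1420 1.3867]
Max displacement = 1.3168

Answer: 1.3168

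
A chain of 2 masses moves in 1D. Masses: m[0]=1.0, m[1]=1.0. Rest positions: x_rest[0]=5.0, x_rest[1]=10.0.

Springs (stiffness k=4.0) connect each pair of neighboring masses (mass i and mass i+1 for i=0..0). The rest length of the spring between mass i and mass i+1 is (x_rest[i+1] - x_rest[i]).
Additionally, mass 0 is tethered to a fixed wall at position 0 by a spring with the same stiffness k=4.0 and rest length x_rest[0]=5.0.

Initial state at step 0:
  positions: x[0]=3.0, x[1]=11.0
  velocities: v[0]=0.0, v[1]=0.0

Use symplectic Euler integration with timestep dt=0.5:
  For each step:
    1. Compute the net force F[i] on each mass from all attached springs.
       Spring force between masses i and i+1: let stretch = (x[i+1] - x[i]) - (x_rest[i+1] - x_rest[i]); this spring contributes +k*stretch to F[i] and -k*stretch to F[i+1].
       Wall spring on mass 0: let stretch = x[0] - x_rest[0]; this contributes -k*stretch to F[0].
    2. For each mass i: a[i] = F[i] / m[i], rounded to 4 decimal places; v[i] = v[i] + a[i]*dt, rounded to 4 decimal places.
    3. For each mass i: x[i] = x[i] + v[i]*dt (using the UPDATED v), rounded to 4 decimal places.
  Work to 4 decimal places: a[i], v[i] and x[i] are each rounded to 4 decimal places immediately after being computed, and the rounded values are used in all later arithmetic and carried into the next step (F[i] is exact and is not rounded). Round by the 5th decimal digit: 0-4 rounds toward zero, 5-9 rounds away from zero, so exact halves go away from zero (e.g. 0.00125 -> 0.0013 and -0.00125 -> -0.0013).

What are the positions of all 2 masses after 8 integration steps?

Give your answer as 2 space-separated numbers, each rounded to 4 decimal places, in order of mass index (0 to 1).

Step 0: x=[3.0000 11.0000] v=[0.0000 0.0000]
Step 1: x=[8.0000 8.0000] v=[10.0000 -6.0000]
Step 2: x=[5.0000 10.0000] v=[-6.0000 4.0000]
Step 3: x=[2.0000 12.0000] v=[-6.0000 4.0000]
Step 4: x=[7.0000 9.0000] v=[10.0000 -6.0000]
Step 5: x=[7.0000 9.0000] v=[0.0000 0.0000]
Step 6: x=[2.0000 12.0000] v=[-10.0000 6.0000]
Step 7: x=[5.0000 10.0000] v=[6.0000 -4.0000]
Step 8: x=[8.0000 8.0000] v=[6.0000 -4.0000]

Answer: 8.0000 8.0000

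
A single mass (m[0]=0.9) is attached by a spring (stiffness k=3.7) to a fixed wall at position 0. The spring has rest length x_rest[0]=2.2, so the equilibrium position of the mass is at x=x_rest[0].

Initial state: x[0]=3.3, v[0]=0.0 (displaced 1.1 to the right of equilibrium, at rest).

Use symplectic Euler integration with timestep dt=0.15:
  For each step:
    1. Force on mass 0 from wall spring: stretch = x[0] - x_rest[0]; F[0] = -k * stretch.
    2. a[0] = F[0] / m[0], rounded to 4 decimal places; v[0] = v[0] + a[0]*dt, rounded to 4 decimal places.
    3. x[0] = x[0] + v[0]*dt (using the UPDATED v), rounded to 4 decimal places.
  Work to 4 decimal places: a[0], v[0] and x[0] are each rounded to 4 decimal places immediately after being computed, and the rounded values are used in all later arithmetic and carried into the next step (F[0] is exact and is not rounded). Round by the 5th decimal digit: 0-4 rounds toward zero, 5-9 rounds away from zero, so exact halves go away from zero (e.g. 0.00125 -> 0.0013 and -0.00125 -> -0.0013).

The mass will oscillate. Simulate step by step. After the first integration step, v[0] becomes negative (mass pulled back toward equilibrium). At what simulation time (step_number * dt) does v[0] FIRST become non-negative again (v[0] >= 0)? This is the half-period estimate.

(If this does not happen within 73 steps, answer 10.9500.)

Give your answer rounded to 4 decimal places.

Answer: 1.6500

Derivation:
Step 0: x=[3.3000] v=[0.0000]
Step 1: x=[3.1983] v=[-0.6783]
Step 2: x=[3.0042] v=[-1.2939]
Step 3: x=[2.7357] v=[-1.7898]
Step 4: x=[2.4177] v=[-2.1201]
Step 5: x=[2.0795] v=[-2.2544]
Step 6: x=[1.7525] v=[-2.1801]
Step 7: x=[1.4669] v=[-1.9041]
Step 8: x=[1.2491] v=[-1.4520]
Step 9: x=[1.1193] v=[-0.8656]
Step 10: x=[1.0894] v=[-0.1992]
Step 11: x=[1.1623] v=[0.4857]
First v>=0 after going negative at step 11, time=1.6500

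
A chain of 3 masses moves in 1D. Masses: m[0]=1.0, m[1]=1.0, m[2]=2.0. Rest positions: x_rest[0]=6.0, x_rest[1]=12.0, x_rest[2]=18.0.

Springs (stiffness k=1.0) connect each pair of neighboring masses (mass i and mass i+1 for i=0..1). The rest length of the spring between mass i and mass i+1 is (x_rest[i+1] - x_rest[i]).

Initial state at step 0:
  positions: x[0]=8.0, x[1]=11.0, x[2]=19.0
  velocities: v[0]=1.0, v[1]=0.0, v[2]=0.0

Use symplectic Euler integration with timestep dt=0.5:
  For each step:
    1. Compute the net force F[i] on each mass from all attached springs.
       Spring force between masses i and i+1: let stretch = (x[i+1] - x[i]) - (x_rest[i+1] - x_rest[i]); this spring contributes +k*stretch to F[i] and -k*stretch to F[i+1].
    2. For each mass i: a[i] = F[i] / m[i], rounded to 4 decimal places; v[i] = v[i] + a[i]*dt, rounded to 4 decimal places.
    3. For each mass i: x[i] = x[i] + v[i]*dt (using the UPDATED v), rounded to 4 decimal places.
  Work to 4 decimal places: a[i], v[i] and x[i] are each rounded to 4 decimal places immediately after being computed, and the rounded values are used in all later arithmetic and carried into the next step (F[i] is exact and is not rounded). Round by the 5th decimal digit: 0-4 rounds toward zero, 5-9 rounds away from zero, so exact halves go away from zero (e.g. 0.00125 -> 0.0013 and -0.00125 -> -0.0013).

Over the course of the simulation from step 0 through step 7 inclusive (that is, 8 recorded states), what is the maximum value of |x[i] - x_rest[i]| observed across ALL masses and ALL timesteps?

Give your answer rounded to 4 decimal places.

Step 0: x=[8.0000 11.0000 19.0000] v=[1.0000 0.0000 0.0000]
Step 1: x=[7.7500 12.2500 18.7500] v=[-0.5000 2.5000 -0.5000]
Step 2: x=[7.1250 14.0000 18.4375] v=[-1.2500 3.5000 -0.6250]
Step 3: x=[6.7188 15.1407 18.3203] v=[-0.8125 2.2813 -0.2344]
Step 4: x=[6.9181 14.9708 18.5557] v=[0.3985 -0.3399 0.4707]
Step 5: x=[7.6306 13.6839 19.0930] v=[1.4249 -2.5738 1.0745]
Step 6: x=[8.3564 12.2360 19.7042] v=[1.4516 -2.8959 1.2223]
Step 7: x=[8.5521 11.6852 20.1319] v=[0.3914 -1.1016 0.8553]
Max displacement = 3.1407

Answer: 3.1407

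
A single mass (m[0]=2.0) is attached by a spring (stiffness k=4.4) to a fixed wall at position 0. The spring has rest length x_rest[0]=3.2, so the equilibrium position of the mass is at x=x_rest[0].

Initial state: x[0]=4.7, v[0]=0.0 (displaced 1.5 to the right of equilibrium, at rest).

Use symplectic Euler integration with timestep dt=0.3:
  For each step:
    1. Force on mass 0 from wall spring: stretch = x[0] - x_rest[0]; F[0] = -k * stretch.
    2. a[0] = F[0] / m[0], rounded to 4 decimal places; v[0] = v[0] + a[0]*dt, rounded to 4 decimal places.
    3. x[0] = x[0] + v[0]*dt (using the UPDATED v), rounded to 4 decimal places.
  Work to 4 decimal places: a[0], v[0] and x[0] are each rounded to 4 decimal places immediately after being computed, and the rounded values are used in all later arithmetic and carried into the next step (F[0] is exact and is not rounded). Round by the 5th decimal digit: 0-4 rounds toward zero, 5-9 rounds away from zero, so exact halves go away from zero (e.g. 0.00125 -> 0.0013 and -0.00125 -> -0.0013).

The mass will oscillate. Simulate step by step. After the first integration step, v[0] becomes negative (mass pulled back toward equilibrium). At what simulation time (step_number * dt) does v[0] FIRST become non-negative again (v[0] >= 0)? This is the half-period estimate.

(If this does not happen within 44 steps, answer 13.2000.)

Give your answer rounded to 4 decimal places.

Step 0: x=[4.7000] v=[0.0000]
Step 1: x=[4.4030] v=[-0.9900]
Step 2: x=[3.8678] v=[-1.7840]
Step 3: x=[3.2004] v=[-2.2248]
Step 4: x=[2.5329] v=[-2.2251]
Step 5: x=[1.9975] v=[-1.7848]
Step 6: x=[1.7001] v=[-0.9912]
Step 7: x=[1.6997] v=[-0.0013]
Step 8: x=[1.9964] v=[0.9889]
First v>=0 after going negative at step 8, time=2.4000

Answer: 2.4000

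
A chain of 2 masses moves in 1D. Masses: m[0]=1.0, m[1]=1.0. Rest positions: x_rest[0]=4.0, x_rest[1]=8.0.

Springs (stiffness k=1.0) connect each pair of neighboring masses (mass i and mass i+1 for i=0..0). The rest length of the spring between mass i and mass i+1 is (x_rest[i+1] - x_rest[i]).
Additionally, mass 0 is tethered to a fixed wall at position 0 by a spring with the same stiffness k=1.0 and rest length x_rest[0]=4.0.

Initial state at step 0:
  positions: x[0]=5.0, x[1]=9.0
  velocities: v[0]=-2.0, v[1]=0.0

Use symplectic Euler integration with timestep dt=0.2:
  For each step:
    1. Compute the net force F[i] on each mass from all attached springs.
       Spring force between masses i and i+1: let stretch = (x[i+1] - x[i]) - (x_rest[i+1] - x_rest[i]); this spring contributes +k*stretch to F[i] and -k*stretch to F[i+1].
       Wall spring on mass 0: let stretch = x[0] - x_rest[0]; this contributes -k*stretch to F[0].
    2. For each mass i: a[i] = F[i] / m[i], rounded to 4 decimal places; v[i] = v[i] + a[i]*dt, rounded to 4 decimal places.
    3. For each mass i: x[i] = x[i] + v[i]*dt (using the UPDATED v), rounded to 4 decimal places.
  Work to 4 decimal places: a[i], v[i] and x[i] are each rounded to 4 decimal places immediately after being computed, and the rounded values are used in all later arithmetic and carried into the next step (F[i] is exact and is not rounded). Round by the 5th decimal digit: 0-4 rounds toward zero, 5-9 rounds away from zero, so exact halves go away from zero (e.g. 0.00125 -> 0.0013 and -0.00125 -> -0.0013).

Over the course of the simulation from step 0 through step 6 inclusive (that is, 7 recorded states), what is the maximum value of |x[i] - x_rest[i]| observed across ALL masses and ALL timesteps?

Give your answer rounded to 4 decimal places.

Answer: 1.0890

Derivation:
Step 0: x=[5.0000 9.0000] v=[-2.0000 0.0000]
Step 1: x=[4.5600 9.0000] v=[-2.2000 0.0000]
Step 2: x=[4.1152 8.9824] v=[-2.2240 -0.0880]
Step 3: x=[3.7005 8.9301] v=[-2.0736 -0.2614]
Step 4: x=[3.3469 8.8286] v=[-1.7678 -0.5073]
Step 5: x=[3.0787 8.6679] v=[-1.3408 -0.8036]
Step 6: x=[2.9110 8.4436] v=[-0.8387 -1.1214]
Max displacement = 1.0890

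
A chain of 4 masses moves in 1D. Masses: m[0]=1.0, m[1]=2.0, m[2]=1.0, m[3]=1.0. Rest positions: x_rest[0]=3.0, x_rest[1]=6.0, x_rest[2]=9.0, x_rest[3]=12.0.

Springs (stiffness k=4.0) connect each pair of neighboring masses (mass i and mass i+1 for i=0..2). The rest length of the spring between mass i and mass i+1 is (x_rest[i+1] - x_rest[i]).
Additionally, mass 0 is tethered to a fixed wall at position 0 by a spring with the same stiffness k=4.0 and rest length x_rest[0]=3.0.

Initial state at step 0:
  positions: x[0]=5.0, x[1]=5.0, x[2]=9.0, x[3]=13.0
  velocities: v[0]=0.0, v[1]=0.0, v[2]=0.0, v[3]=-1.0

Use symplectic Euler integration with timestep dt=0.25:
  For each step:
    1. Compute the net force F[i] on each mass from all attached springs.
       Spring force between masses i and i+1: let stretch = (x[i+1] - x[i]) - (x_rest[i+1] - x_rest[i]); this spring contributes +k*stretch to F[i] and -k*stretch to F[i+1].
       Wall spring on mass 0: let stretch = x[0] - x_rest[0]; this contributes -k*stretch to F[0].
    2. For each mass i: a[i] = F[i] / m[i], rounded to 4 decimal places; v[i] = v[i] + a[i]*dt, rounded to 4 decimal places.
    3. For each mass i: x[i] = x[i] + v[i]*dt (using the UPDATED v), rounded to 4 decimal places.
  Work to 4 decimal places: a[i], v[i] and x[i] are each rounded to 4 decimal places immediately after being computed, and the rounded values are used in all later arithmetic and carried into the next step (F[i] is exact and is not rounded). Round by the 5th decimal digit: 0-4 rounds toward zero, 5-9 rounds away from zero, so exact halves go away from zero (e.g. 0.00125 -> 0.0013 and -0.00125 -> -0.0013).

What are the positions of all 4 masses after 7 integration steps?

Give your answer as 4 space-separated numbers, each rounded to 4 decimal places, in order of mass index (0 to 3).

Answer: 5.3471 5.3903 8.2978 11.3260

Derivation:
Step 0: x=[5.0000 5.0000 9.0000 13.0000] v=[0.0000 0.0000 0.0000 -1.0000]
Step 1: x=[3.7500 5.5000 9.0000 12.5000] v=[-5.0000 2.0000 0.0000 -2.0000]
Step 2: x=[2.0000 6.2188 9.0000 11.8750] v=[-7.0000 2.8750 0.0000 -2.5000]
Step 3: x=[0.8047 6.7579 9.0235 11.2813] v=[-4.7812 2.1562 0.0938 -2.3750]
Step 4: x=[0.8965 6.8360 9.0450 10.8731] v=[0.3673 0.3124 0.0860 -1.6328]
Step 5: x=[2.2491 6.4478 8.9713 10.7579] v=[5.4103 -1.5529 -0.2949 -0.4609]
Step 6: x=[4.0891 5.8502 8.7134 10.9460] v=[7.3599 -2.3905 -1.0318 0.7525]
Step 7: x=[5.3471 5.3903 8.2978 11.3260] v=[5.0319 -1.8395 -1.6624 1.5199]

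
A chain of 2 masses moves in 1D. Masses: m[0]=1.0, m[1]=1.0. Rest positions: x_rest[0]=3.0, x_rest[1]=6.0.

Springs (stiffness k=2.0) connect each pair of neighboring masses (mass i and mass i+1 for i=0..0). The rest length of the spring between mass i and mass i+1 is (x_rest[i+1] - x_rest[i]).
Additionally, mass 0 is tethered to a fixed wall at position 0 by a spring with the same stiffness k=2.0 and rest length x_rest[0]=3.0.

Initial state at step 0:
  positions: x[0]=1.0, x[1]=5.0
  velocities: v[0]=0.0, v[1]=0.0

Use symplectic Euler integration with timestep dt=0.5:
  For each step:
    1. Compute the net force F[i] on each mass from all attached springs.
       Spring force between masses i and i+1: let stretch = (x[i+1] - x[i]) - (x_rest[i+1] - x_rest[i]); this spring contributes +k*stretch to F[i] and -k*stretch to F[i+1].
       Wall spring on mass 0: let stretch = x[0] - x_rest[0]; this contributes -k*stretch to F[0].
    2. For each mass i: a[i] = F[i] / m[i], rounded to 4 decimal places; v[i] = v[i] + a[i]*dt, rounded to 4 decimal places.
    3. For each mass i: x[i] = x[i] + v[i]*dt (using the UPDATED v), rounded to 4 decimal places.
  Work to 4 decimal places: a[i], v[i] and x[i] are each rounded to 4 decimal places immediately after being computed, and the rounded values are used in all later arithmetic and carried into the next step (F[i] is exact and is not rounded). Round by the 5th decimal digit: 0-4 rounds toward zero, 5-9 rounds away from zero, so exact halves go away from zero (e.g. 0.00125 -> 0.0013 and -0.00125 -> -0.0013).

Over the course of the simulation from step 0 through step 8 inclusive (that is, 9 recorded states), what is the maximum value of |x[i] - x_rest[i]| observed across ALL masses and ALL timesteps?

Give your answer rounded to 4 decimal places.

Answer: 2.1797

Derivation:
Step 0: x=[1.0000 5.0000] v=[0.0000 0.0000]
Step 1: x=[2.5000 4.5000] v=[3.0000 -1.0000]
Step 2: x=[3.7500 4.5000] v=[2.5000 0.0000]
Step 3: x=[3.5000 5.6250] v=[-0.5000 2.2500]
Step 4: x=[2.5625 7.1875] v=[-1.8750 3.1250]
Step 5: x=[2.6563 7.9375] v=[0.1875 1.5000]
Step 6: x=[4.0625 7.5469] v=[2.8124 -0.7812]
Step 7: x=[5.1797 6.9141] v=[2.2343 -1.2656]
Step 8: x=[4.5742 6.9141] v=[-1.2110 0.0000]
Max displacement = 2.1797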